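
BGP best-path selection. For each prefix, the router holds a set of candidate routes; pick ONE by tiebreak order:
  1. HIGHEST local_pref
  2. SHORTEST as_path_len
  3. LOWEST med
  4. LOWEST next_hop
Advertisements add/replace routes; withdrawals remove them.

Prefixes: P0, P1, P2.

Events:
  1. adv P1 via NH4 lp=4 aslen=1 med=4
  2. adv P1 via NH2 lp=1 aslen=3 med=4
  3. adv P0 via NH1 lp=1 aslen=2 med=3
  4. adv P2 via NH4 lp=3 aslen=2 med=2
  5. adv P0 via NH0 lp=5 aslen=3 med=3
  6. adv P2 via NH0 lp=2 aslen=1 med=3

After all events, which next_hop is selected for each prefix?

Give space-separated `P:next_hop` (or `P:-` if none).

Answer: P0:NH0 P1:NH4 P2:NH4

Derivation:
Op 1: best P0=- P1=NH4 P2=-
Op 2: best P0=- P1=NH4 P2=-
Op 3: best P0=NH1 P1=NH4 P2=-
Op 4: best P0=NH1 P1=NH4 P2=NH4
Op 5: best P0=NH0 P1=NH4 P2=NH4
Op 6: best P0=NH0 P1=NH4 P2=NH4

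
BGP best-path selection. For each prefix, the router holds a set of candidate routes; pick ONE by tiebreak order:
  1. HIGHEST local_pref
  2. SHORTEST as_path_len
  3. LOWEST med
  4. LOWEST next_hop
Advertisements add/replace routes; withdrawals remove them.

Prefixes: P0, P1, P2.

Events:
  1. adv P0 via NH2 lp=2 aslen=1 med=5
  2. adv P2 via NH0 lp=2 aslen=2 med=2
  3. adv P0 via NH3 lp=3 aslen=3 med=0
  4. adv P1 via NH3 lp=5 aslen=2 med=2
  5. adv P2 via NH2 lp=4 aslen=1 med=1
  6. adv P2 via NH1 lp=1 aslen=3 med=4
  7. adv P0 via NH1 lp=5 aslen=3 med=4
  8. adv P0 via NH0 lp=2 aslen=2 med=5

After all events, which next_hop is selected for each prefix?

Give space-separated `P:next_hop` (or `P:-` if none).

Op 1: best P0=NH2 P1=- P2=-
Op 2: best P0=NH2 P1=- P2=NH0
Op 3: best P0=NH3 P1=- P2=NH0
Op 4: best P0=NH3 P1=NH3 P2=NH0
Op 5: best P0=NH3 P1=NH3 P2=NH2
Op 6: best P0=NH3 P1=NH3 P2=NH2
Op 7: best P0=NH1 P1=NH3 P2=NH2
Op 8: best P0=NH1 P1=NH3 P2=NH2

Answer: P0:NH1 P1:NH3 P2:NH2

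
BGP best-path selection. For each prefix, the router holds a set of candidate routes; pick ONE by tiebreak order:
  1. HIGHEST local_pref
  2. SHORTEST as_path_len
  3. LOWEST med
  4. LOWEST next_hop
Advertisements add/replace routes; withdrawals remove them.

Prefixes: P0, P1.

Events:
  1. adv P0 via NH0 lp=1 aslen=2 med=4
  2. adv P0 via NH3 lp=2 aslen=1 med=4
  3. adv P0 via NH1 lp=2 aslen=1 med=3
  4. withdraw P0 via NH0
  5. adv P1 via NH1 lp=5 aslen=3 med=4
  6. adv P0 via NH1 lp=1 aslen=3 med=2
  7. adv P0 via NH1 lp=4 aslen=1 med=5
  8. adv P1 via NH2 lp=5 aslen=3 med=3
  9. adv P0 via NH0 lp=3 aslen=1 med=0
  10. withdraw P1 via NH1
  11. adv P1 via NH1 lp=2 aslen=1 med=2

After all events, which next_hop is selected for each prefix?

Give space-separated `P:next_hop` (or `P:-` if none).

Op 1: best P0=NH0 P1=-
Op 2: best P0=NH3 P1=-
Op 3: best P0=NH1 P1=-
Op 4: best P0=NH1 P1=-
Op 5: best P0=NH1 P1=NH1
Op 6: best P0=NH3 P1=NH1
Op 7: best P0=NH1 P1=NH1
Op 8: best P0=NH1 P1=NH2
Op 9: best P0=NH1 P1=NH2
Op 10: best P0=NH1 P1=NH2
Op 11: best P0=NH1 P1=NH2

Answer: P0:NH1 P1:NH2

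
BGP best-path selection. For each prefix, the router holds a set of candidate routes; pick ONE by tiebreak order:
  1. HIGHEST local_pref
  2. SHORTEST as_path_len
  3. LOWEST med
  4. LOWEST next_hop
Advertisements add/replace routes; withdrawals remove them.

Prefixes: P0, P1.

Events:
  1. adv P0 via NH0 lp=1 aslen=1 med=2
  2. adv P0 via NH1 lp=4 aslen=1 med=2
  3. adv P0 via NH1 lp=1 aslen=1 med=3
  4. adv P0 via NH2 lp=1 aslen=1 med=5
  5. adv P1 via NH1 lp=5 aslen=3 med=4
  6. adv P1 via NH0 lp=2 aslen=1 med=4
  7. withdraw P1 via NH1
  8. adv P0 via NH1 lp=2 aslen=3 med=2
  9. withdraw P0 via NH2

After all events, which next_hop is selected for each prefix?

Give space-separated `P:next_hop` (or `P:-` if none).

Answer: P0:NH1 P1:NH0

Derivation:
Op 1: best P0=NH0 P1=-
Op 2: best P0=NH1 P1=-
Op 3: best P0=NH0 P1=-
Op 4: best P0=NH0 P1=-
Op 5: best P0=NH0 P1=NH1
Op 6: best P0=NH0 P1=NH1
Op 7: best P0=NH0 P1=NH0
Op 8: best P0=NH1 P1=NH0
Op 9: best P0=NH1 P1=NH0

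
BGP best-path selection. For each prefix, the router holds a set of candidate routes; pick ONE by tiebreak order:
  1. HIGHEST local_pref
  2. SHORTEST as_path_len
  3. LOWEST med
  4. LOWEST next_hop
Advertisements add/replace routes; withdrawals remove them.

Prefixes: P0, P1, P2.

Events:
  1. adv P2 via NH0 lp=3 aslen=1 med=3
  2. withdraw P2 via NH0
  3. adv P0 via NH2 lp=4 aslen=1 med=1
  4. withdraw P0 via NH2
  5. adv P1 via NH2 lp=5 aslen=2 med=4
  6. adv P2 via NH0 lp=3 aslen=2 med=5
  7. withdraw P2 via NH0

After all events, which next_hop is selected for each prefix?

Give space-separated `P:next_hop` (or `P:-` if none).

Op 1: best P0=- P1=- P2=NH0
Op 2: best P0=- P1=- P2=-
Op 3: best P0=NH2 P1=- P2=-
Op 4: best P0=- P1=- P2=-
Op 5: best P0=- P1=NH2 P2=-
Op 6: best P0=- P1=NH2 P2=NH0
Op 7: best P0=- P1=NH2 P2=-

Answer: P0:- P1:NH2 P2:-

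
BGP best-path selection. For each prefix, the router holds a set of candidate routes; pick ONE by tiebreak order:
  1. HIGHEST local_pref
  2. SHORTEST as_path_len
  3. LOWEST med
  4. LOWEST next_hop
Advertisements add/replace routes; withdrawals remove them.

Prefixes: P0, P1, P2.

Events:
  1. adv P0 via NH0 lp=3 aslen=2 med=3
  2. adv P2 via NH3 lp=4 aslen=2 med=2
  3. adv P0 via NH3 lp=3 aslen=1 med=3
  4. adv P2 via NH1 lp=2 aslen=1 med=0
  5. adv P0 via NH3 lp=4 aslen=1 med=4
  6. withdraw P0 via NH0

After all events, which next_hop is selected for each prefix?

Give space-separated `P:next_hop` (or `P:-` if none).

Answer: P0:NH3 P1:- P2:NH3

Derivation:
Op 1: best P0=NH0 P1=- P2=-
Op 2: best P0=NH0 P1=- P2=NH3
Op 3: best P0=NH3 P1=- P2=NH3
Op 4: best P0=NH3 P1=- P2=NH3
Op 5: best P0=NH3 P1=- P2=NH3
Op 6: best P0=NH3 P1=- P2=NH3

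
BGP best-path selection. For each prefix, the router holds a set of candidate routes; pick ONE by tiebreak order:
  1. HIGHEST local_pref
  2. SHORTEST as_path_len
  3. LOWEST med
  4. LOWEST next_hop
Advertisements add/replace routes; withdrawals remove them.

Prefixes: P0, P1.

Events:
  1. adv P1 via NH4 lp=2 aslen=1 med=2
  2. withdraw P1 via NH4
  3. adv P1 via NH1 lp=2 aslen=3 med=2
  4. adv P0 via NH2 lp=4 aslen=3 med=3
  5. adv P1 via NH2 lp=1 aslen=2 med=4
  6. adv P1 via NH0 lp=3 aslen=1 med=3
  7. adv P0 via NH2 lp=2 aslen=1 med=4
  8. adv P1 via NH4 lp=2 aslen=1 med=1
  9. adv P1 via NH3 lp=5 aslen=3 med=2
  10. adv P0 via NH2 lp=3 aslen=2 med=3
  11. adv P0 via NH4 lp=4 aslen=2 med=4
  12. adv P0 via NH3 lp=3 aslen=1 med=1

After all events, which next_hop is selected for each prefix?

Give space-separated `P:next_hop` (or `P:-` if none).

Op 1: best P0=- P1=NH4
Op 2: best P0=- P1=-
Op 3: best P0=- P1=NH1
Op 4: best P0=NH2 P1=NH1
Op 5: best P0=NH2 P1=NH1
Op 6: best P0=NH2 P1=NH0
Op 7: best P0=NH2 P1=NH0
Op 8: best P0=NH2 P1=NH0
Op 9: best P0=NH2 P1=NH3
Op 10: best P0=NH2 P1=NH3
Op 11: best P0=NH4 P1=NH3
Op 12: best P0=NH4 P1=NH3

Answer: P0:NH4 P1:NH3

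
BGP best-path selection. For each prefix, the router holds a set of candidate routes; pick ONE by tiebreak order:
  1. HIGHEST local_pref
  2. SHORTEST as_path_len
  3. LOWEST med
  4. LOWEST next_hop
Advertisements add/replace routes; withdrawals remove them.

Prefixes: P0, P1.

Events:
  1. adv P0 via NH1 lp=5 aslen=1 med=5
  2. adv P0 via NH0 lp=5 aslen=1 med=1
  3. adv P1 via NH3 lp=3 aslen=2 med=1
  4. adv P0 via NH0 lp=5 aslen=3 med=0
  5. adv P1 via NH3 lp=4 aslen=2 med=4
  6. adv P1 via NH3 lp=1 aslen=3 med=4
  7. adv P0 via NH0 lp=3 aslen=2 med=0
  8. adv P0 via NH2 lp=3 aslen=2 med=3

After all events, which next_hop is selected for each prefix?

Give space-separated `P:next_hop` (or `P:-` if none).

Op 1: best P0=NH1 P1=-
Op 2: best P0=NH0 P1=-
Op 3: best P0=NH0 P1=NH3
Op 4: best P0=NH1 P1=NH3
Op 5: best P0=NH1 P1=NH3
Op 6: best P0=NH1 P1=NH3
Op 7: best P0=NH1 P1=NH3
Op 8: best P0=NH1 P1=NH3

Answer: P0:NH1 P1:NH3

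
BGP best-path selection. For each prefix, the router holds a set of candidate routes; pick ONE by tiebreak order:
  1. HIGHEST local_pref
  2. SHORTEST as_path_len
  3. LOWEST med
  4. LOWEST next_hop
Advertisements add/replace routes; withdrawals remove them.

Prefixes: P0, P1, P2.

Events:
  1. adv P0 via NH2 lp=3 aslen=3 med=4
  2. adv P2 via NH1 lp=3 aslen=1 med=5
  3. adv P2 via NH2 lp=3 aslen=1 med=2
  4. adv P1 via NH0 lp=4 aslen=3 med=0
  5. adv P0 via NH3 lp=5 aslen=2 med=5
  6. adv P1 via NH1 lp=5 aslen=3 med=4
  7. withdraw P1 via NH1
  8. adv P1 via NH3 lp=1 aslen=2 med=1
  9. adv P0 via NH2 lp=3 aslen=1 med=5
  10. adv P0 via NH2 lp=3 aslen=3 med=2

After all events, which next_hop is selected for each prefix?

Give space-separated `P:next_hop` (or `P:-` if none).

Op 1: best P0=NH2 P1=- P2=-
Op 2: best P0=NH2 P1=- P2=NH1
Op 3: best P0=NH2 P1=- P2=NH2
Op 4: best P0=NH2 P1=NH0 P2=NH2
Op 5: best P0=NH3 P1=NH0 P2=NH2
Op 6: best P0=NH3 P1=NH1 P2=NH2
Op 7: best P0=NH3 P1=NH0 P2=NH2
Op 8: best P0=NH3 P1=NH0 P2=NH2
Op 9: best P0=NH3 P1=NH0 P2=NH2
Op 10: best P0=NH3 P1=NH0 P2=NH2

Answer: P0:NH3 P1:NH0 P2:NH2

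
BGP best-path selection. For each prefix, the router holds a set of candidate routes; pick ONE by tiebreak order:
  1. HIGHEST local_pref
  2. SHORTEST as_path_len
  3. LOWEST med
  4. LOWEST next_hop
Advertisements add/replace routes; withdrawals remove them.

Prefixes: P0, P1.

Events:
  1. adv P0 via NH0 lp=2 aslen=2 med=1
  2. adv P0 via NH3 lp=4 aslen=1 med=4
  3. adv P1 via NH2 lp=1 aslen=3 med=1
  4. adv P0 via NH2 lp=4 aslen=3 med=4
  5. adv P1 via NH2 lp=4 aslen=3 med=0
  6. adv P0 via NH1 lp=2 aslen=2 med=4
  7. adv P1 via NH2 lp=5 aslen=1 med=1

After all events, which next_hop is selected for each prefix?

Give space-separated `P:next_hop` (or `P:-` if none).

Op 1: best P0=NH0 P1=-
Op 2: best P0=NH3 P1=-
Op 3: best P0=NH3 P1=NH2
Op 4: best P0=NH3 P1=NH2
Op 5: best P0=NH3 P1=NH2
Op 6: best P0=NH3 P1=NH2
Op 7: best P0=NH3 P1=NH2

Answer: P0:NH3 P1:NH2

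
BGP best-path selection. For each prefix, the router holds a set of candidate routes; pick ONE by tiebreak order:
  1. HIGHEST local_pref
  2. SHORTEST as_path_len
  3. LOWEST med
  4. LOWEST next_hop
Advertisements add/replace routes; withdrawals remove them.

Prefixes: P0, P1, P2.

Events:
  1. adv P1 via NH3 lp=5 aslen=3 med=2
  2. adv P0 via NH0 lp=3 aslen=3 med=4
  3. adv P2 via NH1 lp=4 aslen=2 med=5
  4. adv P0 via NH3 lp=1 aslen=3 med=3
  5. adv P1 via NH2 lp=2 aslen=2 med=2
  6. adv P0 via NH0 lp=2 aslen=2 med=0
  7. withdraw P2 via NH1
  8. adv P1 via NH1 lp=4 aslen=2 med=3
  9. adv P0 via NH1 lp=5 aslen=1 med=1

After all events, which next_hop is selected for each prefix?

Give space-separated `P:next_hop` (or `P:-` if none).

Op 1: best P0=- P1=NH3 P2=-
Op 2: best P0=NH0 P1=NH3 P2=-
Op 3: best P0=NH0 P1=NH3 P2=NH1
Op 4: best P0=NH0 P1=NH3 P2=NH1
Op 5: best P0=NH0 P1=NH3 P2=NH1
Op 6: best P0=NH0 P1=NH3 P2=NH1
Op 7: best P0=NH0 P1=NH3 P2=-
Op 8: best P0=NH0 P1=NH3 P2=-
Op 9: best P0=NH1 P1=NH3 P2=-

Answer: P0:NH1 P1:NH3 P2:-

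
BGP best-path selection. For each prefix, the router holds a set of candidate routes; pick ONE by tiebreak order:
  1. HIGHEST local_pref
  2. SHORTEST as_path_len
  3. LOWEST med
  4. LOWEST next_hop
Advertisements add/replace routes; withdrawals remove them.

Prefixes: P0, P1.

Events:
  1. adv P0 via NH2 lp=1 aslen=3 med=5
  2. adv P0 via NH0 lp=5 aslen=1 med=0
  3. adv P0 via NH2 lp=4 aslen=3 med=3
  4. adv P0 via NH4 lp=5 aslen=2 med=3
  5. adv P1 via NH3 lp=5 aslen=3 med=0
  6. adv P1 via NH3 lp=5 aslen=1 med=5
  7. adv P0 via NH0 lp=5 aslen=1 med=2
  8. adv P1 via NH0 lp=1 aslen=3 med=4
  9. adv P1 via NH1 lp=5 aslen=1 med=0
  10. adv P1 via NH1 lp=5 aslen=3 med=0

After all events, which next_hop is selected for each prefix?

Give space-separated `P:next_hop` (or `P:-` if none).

Answer: P0:NH0 P1:NH3

Derivation:
Op 1: best P0=NH2 P1=-
Op 2: best P0=NH0 P1=-
Op 3: best P0=NH0 P1=-
Op 4: best P0=NH0 P1=-
Op 5: best P0=NH0 P1=NH3
Op 6: best P0=NH0 P1=NH3
Op 7: best P0=NH0 P1=NH3
Op 8: best P0=NH0 P1=NH3
Op 9: best P0=NH0 P1=NH1
Op 10: best P0=NH0 P1=NH3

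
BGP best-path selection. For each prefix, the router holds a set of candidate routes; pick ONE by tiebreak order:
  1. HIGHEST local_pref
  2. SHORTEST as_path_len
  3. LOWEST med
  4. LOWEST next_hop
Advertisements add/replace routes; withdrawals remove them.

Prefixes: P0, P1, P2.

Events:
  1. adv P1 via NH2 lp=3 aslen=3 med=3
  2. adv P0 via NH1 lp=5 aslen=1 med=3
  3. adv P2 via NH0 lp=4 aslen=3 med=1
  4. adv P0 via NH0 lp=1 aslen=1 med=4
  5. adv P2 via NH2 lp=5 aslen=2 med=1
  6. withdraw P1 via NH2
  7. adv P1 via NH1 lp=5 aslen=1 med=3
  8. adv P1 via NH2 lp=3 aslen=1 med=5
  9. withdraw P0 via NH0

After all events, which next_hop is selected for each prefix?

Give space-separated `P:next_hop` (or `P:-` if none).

Op 1: best P0=- P1=NH2 P2=-
Op 2: best P0=NH1 P1=NH2 P2=-
Op 3: best P0=NH1 P1=NH2 P2=NH0
Op 4: best P0=NH1 P1=NH2 P2=NH0
Op 5: best P0=NH1 P1=NH2 P2=NH2
Op 6: best P0=NH1 P1=- P2=NH2
Op 7: best P0=NH1 P1=NH1 P2=NH2
Op 8: best P0=NH1 P1=NH1 P2=NH2
Op 9: best P0=NH1 P1=NH1 P2=NH2

Answer: P0:NH1 P1:NH1 P2:NH2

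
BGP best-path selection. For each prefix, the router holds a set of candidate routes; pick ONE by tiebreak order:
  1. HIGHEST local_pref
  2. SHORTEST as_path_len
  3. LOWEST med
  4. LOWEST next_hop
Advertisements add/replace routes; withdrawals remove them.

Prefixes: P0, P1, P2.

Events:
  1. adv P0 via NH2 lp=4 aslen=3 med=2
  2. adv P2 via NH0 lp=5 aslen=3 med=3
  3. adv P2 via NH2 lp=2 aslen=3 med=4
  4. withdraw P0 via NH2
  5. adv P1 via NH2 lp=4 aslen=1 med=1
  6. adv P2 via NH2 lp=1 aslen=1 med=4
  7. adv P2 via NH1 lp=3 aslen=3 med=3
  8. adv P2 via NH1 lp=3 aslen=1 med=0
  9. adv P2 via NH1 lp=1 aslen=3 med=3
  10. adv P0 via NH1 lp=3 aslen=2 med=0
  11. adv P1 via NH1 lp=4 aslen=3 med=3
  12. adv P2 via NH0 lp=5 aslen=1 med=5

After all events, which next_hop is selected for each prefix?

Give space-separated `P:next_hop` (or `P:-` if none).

Answer: P0:NH1 P1:NH2 P2:NH0

Derivation:
Op 1: best P0=NH2 P1=- P2=-
Op 2: best P0=NH2 P1=- P2=NH0
Op 3: best P0=NH2 P1=- P2=NH0
Op 4: best P0=- P1=- P2=NH0
Op 5: best P0=- P1=NH2 P2=NH0
Op 6: best P0=- P1=NH2 P2=NH0
Op 7: best P0=- P1=NH2 P2=NH0
Op 8: best P0=- P1=NH2 P2=NH0
Op 9: best P0=- P1=NH2 P2=NH0
Op 10: best P0=NH1 P1=NH2 P2=NH0
Op 11: best P0=NH1 P1=NH2 P2=NH0
Op 12: best P0=NH1 P1=NH2 P2=NH0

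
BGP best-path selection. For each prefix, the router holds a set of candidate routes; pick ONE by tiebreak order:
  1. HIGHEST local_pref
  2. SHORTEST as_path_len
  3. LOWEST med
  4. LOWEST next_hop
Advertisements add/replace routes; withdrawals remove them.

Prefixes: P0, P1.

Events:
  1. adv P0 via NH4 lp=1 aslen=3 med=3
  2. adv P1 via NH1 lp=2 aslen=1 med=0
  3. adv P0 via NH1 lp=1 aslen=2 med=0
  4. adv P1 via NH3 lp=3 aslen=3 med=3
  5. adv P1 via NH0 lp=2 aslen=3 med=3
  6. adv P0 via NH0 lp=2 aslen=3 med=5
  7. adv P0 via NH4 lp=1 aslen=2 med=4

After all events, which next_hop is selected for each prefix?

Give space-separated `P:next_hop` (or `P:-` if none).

Op 1: best P0=NH4 P1=-
Op 2: best P0=NH4 P1=NH1
Op 3: best P0=NH1 P1=NH1
Op 4: best P0=NH1 P1=NH3
Op 5: best P0=NH1 P1=NH3
Op 6: best P0=NH0 P1=NH3
Op 7: best P0=NH0 P1=NH3

Answer: P0:NH0 P1:NH3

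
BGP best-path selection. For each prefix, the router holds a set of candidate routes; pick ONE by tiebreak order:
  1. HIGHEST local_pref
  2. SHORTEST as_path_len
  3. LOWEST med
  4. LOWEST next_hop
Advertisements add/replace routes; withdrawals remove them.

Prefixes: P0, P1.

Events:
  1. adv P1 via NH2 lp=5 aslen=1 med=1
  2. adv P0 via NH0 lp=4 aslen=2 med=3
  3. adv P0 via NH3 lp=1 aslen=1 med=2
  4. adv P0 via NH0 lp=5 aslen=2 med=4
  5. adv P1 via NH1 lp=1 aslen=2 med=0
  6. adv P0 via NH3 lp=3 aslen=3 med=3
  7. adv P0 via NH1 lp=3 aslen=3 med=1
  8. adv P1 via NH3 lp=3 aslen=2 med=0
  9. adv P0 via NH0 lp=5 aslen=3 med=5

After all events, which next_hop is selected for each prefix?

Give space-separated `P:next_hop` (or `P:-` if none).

Answer: P0:NH0 P1:NH2

Derivation:
Op 1: best P0=- P1=NH2
Op 2: best P0=NH0 P1=NH2
Op 3: best P0=NH0 P1=NH2
Op 4: best P0=NH0 P1=NH2
Op 5: best P0=NH0 P1=NH2
Op 6: best P0=NH0 P1=NH2
Op 7: best P0=NH0 P1=NH2
Op 8: best P0=NH0 P1=NH2
Op 9: best P0=NH0 P1=NH2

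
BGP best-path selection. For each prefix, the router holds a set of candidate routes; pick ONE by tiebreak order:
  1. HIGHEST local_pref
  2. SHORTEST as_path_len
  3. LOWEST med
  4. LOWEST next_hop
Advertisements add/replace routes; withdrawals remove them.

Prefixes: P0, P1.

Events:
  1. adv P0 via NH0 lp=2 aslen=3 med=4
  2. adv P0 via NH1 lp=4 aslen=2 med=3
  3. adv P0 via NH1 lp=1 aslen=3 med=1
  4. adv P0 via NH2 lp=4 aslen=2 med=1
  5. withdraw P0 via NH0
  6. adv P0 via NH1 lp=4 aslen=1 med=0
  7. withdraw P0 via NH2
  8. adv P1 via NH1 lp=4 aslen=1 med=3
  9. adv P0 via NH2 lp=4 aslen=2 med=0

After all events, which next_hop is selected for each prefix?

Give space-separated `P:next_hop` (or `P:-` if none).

Answer: P0:NH1 P1:NH1

Derivation:
Op 1: best P0=NH0 P1=-
Op 2: best P0=NH1 P1=-
Op 3: best P0=NH0 P1=-
Op 4: best P0=NH2 P1=-
Op 5: best P0=NH2 P1=-
Op 6: best P0=NH1 P1=-
Op 7: best P0=NH1 P1=-
Op 8: best P0=NH1 P1=NH1
Op 9: best P0=NH1 P1=NH1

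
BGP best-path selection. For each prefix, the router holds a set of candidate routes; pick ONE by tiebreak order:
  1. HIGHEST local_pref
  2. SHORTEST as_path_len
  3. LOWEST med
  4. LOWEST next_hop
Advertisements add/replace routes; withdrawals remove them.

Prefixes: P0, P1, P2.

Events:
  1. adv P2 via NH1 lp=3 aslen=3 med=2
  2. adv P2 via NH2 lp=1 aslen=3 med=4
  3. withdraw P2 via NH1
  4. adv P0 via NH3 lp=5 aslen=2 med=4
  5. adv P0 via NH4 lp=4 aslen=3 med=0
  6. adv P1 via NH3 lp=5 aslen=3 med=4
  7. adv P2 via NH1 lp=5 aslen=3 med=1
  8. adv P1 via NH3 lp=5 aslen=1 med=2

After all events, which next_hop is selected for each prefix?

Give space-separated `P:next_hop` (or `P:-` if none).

Op 1: best P0=- P1=- P2=NH1
Op 2: best P0=- P1=- P2=NH1
Op 3: best P0=- P1=- P2=NH2
Op 4: best P0=NH3 P1=- P2=NH2
Op 5: best P0=NH3 P1=- P2=NH2
Op 6: best P0=NH3 P1=NH3 P2=NH2
Op 7: best P0=NH3 P1=NH3 P2=NH1
Op 8: best P0=NH3 P1=NH3 P2=NH1

Answer: P0:NH3 P1:NH3 P2:NH1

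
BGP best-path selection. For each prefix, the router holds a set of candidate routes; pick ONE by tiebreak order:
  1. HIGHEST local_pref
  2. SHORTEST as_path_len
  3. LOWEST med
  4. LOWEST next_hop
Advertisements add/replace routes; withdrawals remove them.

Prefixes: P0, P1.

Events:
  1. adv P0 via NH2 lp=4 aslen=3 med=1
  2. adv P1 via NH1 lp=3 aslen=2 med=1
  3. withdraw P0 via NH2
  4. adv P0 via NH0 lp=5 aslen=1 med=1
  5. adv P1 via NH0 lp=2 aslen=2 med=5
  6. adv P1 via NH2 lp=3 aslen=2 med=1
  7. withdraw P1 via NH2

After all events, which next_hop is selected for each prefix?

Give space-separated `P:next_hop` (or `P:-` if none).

Op 1: best P0=NH2 P1=-
Op 2: best P0=NH2 P1=NH1
Op 3: best P0=- P1=NH1
Op 4: best P0=NH0 P1=NH1
Op 5: best P0=NH0 P1=NH1
Op 6: best P0=NH0 P1=NH1
Op 7: best P0=NH0 P1=NH1

Answer: P0:NH0 P1:NH1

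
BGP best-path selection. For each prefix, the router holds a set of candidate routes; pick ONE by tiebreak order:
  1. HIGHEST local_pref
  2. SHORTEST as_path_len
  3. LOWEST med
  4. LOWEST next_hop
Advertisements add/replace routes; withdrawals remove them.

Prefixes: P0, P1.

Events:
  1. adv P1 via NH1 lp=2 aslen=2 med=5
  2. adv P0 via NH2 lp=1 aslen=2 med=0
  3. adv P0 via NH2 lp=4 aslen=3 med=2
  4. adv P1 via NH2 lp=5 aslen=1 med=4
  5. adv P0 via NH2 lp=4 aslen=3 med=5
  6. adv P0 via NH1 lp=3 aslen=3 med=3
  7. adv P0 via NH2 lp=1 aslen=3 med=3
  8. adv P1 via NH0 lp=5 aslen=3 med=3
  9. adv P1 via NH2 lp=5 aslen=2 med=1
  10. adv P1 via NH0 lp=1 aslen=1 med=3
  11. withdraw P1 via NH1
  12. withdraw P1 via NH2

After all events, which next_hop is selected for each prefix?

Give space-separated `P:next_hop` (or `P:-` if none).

Answer: P0:NH1 P1:NH0

Derivation:
Op 1: best P0=- P1=NH1
Op 2: best P0=NH2 P1=NH1
Op 3: best P0=NH2 P1=NH1
Op 4: best P0=NH2 P1=NH2
Op 5: best P0=NH2 P1=NH2
Op 6: best P0=NH2 P1=NH2
Op 7: best P0=NH1 P1=NH2
Op 8: best P0=NH1 P1=NH2
Op 9: best P0=NH1 P1=NH2
Op 10: best P0=NH1 P1=NH2
Op 11: best P0=NH1 P1=NH2
Op 12: best P0=NH1 P1=NH0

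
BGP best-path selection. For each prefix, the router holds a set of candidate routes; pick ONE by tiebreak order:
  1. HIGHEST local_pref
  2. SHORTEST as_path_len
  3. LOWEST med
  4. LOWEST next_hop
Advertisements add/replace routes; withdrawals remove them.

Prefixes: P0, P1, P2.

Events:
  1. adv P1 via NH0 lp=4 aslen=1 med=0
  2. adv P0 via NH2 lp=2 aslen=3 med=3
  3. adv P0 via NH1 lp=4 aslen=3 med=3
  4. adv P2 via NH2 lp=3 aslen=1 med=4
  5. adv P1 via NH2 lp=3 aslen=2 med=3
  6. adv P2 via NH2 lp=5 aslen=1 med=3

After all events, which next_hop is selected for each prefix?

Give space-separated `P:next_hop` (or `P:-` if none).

Op 1: best P0=- P1=NH0 P2=-
Op 2: best P0=NH2 P1=NH0 P2=-
Op 3: best P0=NH1 P1=NH0 P2=-
Op 4: best P0=NH1 P1=NH0 P2=NH2
Op 5: best P0=NH1 P1=NH0 P2=NH2
Op 6: best P0=NH1 P1=NH0 P2=NH2

Answer: P0:NH1 P1:NH0 P2:NH2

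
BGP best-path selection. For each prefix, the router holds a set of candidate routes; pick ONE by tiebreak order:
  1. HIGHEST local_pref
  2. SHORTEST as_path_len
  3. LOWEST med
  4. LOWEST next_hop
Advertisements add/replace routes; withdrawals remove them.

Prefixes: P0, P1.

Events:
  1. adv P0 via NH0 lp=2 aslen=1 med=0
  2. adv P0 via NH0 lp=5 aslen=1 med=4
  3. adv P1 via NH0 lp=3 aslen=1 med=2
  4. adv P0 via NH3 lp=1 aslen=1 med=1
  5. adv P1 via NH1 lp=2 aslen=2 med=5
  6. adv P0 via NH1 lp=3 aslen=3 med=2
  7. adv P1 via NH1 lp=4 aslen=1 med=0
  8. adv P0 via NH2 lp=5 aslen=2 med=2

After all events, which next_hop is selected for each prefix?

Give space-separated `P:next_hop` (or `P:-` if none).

Answer: P0:NH0 P1:NH1

Derivation:
Op 1: best P0=NH0 P1=-
Op 2: best P0=NH0 P1=-
Op 3: best P0=NH0 P1=NH0
Op 4: best P0=NH0 P1=NH0
Op 5: best P0=NH0 P1=NH0
Op 6: best P0=NH0 P1=NH0
Op 7: best P0=NH0 P1=NH1
Op 8: best P0=NH0 P1=NH1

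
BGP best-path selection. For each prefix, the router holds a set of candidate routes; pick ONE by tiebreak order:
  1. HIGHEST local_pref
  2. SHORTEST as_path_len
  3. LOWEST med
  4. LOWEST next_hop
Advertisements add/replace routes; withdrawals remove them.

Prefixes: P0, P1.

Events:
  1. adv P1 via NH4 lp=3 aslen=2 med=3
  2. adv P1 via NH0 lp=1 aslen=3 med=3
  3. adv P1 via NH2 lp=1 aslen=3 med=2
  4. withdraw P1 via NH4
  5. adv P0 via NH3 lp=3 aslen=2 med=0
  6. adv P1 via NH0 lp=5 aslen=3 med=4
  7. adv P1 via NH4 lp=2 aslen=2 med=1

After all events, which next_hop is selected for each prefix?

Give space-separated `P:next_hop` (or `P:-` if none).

Answer: P0:NH3 P1:NH0

Derivation:
Op 1: best P0=- P1=NH4
Op 2: best P0=- P1=NH4
Op 3: best P0=- P1=NH4
Op 4: best P0=- P1=NH2
Op 5: best P0=NH3 P1=NH2
Op 6: best P0=NH3 P1=NH0
Op 7: best P0=NH3 P1=NH0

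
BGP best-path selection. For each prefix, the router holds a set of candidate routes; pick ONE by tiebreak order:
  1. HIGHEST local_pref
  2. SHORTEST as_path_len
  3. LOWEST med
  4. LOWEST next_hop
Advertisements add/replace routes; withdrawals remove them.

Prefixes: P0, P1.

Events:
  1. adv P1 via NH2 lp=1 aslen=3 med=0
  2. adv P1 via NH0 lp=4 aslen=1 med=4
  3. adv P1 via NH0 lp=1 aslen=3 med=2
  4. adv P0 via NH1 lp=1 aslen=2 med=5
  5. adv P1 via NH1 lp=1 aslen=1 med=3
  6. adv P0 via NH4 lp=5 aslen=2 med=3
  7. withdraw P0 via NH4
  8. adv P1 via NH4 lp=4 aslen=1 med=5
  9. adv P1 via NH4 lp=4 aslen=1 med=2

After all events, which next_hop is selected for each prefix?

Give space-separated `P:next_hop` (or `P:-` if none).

Answer: P0:NH1 P1:NH4

Derivation:
Op 1: best P0=- P1=NH2
Op 2: best P0=- P1=NH0
Op 3: best P0=- P1=NH2
Op 4: best P0=NH1 P1=NH2
Op 5: best P0=NH1 P1=NH1
Op 6: best P0=NH4 P1=NH1
Op 7: best P0=NH1 P1=NH1
Op 8: best P0=NH1 P1=NH4
Op 9: best P0=NH1 P1=NH4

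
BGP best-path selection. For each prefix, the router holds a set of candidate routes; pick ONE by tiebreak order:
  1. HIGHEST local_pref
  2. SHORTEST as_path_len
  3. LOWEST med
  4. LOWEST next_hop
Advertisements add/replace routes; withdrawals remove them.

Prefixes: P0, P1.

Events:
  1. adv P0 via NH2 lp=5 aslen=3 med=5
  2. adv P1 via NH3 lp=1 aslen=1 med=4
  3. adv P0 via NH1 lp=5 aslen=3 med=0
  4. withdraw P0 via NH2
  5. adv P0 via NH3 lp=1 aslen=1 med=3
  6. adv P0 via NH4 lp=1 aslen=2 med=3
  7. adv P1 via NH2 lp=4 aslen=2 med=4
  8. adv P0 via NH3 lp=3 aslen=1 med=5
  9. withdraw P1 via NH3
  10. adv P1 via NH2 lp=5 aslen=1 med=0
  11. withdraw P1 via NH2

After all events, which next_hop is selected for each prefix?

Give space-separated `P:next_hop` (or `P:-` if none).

Answer: P0:NH1 P1:-

Derivation:
Op 1: best P0=NH2 P1=-
Op 2: best P0=NH2 P1=NH3
Op 3: best P0=NH1 P1=NH3
Op 4: best P0=NH1 P1=NH3
Op 5: best P0=NH1 P1=NH3
Op 6: best P0=NH1 P1=NH3
Op 7: best P0=NH1 P1=NH2
Op 8: best P0=NH1 P1=NH2
Op 9: best P0=NH1 P1=NH2
Op 10: best P0=NH1 P1=NH2
Op 11: best P0=NH1 P1=-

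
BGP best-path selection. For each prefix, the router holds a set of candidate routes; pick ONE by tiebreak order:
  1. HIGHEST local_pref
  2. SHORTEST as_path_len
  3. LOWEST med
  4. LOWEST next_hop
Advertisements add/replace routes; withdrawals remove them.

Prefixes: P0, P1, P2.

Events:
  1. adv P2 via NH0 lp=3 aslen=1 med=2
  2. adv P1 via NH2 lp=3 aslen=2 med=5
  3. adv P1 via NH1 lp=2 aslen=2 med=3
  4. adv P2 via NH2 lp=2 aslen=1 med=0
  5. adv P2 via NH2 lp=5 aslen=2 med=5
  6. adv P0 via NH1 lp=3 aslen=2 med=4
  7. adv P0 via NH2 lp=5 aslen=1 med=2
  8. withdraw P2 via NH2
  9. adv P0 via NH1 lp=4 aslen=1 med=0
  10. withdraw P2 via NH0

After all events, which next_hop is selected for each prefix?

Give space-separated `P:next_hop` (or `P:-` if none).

Answer: P0:NH2 P1:NH2 P2:-

Derivation:
Op 1: best P0=- P1=- P2=NH0
Op 2: best P0=- P1=NH2 P2=NH0
Op 3: best P0=- P1=NH2 P2=NH0
Op 4: best P0=- P1=NH2 P2=NH0
Op 5: best P0=- P1=NH2 P2=NH2
Op 6: best P0=NH1 P1=NH2 P2=NH2
Op 7: best P0=NH2 P1=NH2 P2=NH2
Op 8: best P0=NH2 P1=NH2 P2=NH0
Op 9: best P0=NH2 P1=NH2 P2=NH0
Op 10: best P0=NH2 P1=NH2 P2=-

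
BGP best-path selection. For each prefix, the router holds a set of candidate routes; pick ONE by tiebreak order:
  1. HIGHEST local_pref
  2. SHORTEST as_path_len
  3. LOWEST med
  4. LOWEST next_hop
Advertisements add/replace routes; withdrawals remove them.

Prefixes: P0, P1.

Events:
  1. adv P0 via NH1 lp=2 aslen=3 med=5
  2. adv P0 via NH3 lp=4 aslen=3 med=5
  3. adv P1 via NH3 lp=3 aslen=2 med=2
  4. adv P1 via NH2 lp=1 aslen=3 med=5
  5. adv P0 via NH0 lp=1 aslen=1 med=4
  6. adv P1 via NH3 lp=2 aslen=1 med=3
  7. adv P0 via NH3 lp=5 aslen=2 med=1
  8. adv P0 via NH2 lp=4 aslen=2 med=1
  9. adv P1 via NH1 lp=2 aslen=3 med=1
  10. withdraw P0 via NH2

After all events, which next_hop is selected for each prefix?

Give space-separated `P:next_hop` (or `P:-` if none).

Answer: P0:NH3 P1:NH3

Derivation:
Op 1: best P0=NH1 P1=-
Op 2: best P0=NH3 P1=-
Op 3: best P0=NH3 P1=NH3
Op 4: best P0=NH3 P1=NH3
Op 5: best P0=NH3 P1=NH3
Op 6: best P0=NH3 P1=NH3
Op 7: best P0=NH3 P1=NH3
Op 8: best P0=NH3 P1=NH3
Op 9: best P0=NH3 P1=NH3
Op 10: best P0=NH3 P1=NH3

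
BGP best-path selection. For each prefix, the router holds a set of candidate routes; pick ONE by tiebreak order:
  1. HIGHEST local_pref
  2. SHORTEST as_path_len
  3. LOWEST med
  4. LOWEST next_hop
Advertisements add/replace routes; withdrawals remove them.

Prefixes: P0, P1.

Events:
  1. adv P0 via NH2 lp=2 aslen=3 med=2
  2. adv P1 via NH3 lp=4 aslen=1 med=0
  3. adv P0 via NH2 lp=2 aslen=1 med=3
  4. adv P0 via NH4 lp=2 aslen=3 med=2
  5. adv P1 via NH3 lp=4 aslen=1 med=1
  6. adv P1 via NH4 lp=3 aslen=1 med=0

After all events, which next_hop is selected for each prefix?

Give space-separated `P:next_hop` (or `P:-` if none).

Op 1: best P0=NH2 P1=-
Op 2: best P0=NH2 P1=NH3
Op 3: best P0=NH2 P1=NH3
Op 4: best P0=NH2 P1=NH3
Op 5: best P0=NH2 P1=NH3
Op 6: best P0=NH2 P1=NH3

Answer: P0:NH2 P1:NH3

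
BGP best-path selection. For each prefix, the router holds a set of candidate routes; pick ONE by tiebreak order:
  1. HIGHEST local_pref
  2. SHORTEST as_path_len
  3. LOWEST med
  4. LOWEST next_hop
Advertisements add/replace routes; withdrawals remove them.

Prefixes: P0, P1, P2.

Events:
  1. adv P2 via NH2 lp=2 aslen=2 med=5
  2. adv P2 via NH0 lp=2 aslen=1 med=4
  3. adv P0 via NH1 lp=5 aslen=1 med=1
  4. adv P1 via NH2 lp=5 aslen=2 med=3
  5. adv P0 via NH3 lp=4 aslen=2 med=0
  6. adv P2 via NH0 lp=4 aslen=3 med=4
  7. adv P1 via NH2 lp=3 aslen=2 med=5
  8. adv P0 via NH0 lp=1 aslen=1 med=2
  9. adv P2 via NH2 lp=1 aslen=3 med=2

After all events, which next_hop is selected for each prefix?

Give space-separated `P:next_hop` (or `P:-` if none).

Op 1: best P0=- P1=- P2=NH2
Op 2: best P0=- P1=- P2=NH0
Op 3: best P0=NH1 P1=- P2=NH0
Op 4: best P0=NH1 P1=NH2 P2=NH0
Op 5: best P0=NH1 P1=NH2 P2=NH0
Op 6: best P0=NH1 P1=NH2 P2=NH0
Op 7: best P0=NH1 P1=NH2 P2=NH0
Op 8: best P0=NH1 P1=NH2 P2=NH0
Op 9: best P0=NH1 P1=NH2 P2=NH0

Answer: P0:NH1 P1:NH2 P2:NH0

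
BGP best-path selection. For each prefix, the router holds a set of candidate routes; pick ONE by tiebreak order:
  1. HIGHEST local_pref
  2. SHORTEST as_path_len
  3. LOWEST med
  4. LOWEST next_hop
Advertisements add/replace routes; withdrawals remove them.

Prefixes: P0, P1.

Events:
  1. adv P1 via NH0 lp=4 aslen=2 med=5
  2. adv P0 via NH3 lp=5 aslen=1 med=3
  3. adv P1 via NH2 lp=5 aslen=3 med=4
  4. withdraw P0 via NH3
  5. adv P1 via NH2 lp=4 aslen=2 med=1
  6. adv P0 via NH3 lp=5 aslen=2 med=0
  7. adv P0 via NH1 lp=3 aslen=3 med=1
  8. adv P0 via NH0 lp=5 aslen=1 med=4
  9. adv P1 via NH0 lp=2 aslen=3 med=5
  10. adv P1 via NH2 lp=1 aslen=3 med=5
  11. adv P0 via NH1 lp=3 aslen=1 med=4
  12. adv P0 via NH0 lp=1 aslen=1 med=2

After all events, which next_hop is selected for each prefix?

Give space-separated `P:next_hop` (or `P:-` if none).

Answer: P0:NH3 P1:NH0

Derivation:
Op 1: best P0=- P1=NH0
Op 2: best P0=NH3 P1=NH0
Op 3: best P0=NH3 P1=NH2
Op 4: best P0=- P1=NH2
Op 5: best P0=- P1=NH2
Op 6: best P0=NH3 P1=NH2
Op 7: best P0=NH3 P1=NH2
Op 8: best P0=NH0 P1=NH2
Op 9: best P0=NH0 P1=NH2
Op 10: best P0=NH0 P1=NH0
Op 11: best P0=NH0 P1=NH0
Op 12: best P0=NH3 P1=NH0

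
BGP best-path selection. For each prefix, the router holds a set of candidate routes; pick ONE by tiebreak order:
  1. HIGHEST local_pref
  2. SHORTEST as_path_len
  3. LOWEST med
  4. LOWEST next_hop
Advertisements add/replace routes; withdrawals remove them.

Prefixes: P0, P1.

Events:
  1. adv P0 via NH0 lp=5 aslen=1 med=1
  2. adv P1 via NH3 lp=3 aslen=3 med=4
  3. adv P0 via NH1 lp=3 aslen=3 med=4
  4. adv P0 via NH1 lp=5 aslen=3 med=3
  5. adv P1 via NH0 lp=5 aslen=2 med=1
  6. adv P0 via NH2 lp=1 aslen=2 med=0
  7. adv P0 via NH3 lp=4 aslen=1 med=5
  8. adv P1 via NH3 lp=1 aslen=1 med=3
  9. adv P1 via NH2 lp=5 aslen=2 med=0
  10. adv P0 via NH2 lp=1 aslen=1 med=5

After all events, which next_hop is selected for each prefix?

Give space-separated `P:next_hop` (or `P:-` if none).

Op 1: best P0=NH0 P1=-
Op 2: best P0=NH0 P1=NH3
Op 3: best P0=NH0 P1=NH3
Op 4: best P0=NH0 P1=NH3
Op 5: best P0=NH0 P1=NH0
Op 6: best P0=NH0 P1=NH0
Op 7: best P0=NH0 P1=NH0
Op 8: best P0=NH0 P1=NH0
Op 9: best P0=NH0 P1=NH2
Op 10: best P0=NH0 P1=NH2

Answer: P0:NH0 P1:NH2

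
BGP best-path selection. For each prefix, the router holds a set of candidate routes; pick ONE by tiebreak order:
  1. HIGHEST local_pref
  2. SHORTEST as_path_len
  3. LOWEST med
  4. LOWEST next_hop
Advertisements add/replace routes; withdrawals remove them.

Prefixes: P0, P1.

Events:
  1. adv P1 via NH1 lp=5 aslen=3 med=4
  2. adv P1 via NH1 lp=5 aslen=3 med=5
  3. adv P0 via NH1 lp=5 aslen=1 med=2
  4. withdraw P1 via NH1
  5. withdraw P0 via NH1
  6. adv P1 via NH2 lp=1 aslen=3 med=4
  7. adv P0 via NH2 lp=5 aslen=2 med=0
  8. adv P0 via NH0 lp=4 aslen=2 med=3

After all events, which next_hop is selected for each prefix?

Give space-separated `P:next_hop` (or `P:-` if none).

Op 1: best P0=- P1=NH1
Op 2: best P0=- P1=NH1
Op 3: best P0=NH1 P1=NH1
Op 4: best P0=NH1 P1=-
Op 5: best P0=- P1=-
Op 6: best P0=- P1=NH2
Op 7: best P0=NH2 P1=NH2
Op 8: best P0=NH2 P1=NH2

Answer: P0:NH2 P1:NH2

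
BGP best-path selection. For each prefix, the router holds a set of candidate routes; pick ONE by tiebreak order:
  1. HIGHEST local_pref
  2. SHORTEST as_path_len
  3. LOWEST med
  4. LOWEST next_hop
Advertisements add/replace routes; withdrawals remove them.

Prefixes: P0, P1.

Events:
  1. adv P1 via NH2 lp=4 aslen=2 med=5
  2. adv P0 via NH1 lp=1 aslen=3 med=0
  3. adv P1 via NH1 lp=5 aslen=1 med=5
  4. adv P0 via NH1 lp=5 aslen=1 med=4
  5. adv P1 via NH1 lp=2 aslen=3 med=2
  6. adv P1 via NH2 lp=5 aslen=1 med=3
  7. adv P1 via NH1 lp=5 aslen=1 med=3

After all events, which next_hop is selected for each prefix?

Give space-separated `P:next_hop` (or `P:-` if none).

Answer: P0:NH1 P1:NH1

Derivation:
Op 1: best P0=- P1=NH2
Op 2: best P0=NH1 P1=NH2
Op 3: best P0=NH1 P1=NH1
Op 4: best P0=NH1 P1=NH1
Op 5: best P0=NH1 P1=NH2
Op 6: best P0=NH1 P1=NH2
Op 7: best P0=NH1 P1=NH1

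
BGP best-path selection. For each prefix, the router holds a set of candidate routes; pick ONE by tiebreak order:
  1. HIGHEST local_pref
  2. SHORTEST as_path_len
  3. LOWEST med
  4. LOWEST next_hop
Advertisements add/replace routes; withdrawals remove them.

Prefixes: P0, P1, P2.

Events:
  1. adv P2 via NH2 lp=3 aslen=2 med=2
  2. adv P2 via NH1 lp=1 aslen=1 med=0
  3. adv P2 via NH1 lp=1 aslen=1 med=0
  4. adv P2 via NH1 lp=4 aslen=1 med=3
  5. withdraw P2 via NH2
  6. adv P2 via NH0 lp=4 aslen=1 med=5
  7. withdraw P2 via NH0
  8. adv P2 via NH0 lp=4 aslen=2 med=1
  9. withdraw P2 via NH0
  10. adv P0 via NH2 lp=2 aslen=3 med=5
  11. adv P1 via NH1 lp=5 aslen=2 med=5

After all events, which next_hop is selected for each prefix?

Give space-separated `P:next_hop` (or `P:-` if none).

Op 1: best P0=- P1=- P2=NH2
Op 2: best P0=- P1=- P2=NH2
Op 3: best P0=- P1=- P2=NH2
Op 4: best P0=- P1=- P2=NH1
Op 5: best P0=- P1=- P2=NH1
Op 6: best P0=- P1=- P2=NH1
Op 7: best P0=- P1=- P2=NH1
Op 8: best P0=- P1=- P2=NH1
Op 9: best P0=- P1=- P2=NH1
Op 10: best P0=NH2 P1=- P2=NH1
Op 11: best P0=NH2 P1=NH1 P2=NH1

Answer: P0:NH2 P1:NH1 P2:NH1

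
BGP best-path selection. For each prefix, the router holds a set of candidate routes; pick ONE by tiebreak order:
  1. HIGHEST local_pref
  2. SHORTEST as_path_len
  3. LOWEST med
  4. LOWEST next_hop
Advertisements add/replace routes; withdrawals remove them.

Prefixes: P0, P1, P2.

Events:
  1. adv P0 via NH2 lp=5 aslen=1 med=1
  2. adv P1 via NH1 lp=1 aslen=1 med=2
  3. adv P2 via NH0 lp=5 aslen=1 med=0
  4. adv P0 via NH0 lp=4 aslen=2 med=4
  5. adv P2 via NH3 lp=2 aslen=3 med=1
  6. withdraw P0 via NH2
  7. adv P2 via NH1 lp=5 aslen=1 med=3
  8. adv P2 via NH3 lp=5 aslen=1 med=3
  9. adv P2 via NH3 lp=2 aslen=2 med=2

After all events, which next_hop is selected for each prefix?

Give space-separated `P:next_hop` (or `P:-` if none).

Op 1: best P0=NH2 P1=- P2=-
Op 2: best P0=NH2 P1=NH1 P2=-
Op 3: best P0=NH2 P1=NH1 P2=NH0
Op 4: best P0=NH2 P1=NH1 P2=NH0
Op 5: best P0=NH2 P1=NH1 P2=NH0
Op 6: best P0=NH0 P1=NH1 P2=NH0
Op 7: best P0=NH0 P1=NH1 P2=NH0
Op 8: best P0=NH0 P1=NH1 P2=NH0
Op 9: best P0=NH0 P1=NH1 P2=NH0

Answer: P0:NH0 P1:NH1 P2:NH0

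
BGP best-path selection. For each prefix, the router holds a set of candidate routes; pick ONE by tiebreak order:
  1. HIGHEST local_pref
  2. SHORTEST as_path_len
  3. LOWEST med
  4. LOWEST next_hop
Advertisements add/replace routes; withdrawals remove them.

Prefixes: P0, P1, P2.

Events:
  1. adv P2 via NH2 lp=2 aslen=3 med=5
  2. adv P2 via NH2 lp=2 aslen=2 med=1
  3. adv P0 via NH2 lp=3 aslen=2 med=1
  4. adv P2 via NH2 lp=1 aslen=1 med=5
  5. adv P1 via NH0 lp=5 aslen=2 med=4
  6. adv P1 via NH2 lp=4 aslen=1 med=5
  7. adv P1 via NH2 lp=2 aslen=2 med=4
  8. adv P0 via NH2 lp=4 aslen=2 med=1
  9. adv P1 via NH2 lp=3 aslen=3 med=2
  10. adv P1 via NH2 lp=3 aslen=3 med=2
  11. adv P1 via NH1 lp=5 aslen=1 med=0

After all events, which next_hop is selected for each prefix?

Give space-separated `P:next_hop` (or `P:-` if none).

Answer: P0:NH2 P1:NH1 P2:NH2

Derivation:
Op 1: best P0=- P1=- P2=NH2
Op 2: best P0=- P1=- P2=NH2
Op 3: best P0=NH2 P1=- P2=NH2
Op 4: best P0=NH2 P1=- P2=NH2
Op 5: best P0=NH2 P1=NH0 P2=NH2
Op 6: best P0=NH2 P1=NH0 P2=NH2
Op 7: best P0=NH2 P1=NH0 P2=NH2
Op 8: best P0=NH2 P1=NH0 P2=NH2
Op 9: best P0=NH2 P1=NH0 P2=NH2
Op 10: best P0=NH2 P1=NH0 P2=NH2
Op 11: best P0=NH2 P1=NH1 P2=NH2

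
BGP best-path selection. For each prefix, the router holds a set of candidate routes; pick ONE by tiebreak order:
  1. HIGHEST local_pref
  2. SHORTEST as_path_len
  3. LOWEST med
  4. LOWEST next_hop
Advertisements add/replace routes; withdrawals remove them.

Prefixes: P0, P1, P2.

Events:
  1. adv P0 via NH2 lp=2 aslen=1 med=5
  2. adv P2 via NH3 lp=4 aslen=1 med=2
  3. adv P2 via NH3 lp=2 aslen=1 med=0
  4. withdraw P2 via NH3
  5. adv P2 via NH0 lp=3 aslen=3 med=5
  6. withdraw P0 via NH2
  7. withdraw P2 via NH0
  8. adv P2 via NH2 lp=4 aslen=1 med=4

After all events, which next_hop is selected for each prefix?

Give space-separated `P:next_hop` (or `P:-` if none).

Answer: P0:- P1:- P2:NH2

Derivation:
Op 1: best P0=NH2 P1=- P2=-
Op 2: best P0=NH2 P1=- P2=NH3
Op 3: best P0=NH2 P1=- P2=NH3
Op 4: best P0=NH2 P1=- P2=-
Op 5: best P0=NH2 P1=- P2=NH0
Op 6: best P0=- P1=- P2=NH0
Op 7: best P0=- P1=- P2=-
Op 8: best P0=- P1=- P2=NH2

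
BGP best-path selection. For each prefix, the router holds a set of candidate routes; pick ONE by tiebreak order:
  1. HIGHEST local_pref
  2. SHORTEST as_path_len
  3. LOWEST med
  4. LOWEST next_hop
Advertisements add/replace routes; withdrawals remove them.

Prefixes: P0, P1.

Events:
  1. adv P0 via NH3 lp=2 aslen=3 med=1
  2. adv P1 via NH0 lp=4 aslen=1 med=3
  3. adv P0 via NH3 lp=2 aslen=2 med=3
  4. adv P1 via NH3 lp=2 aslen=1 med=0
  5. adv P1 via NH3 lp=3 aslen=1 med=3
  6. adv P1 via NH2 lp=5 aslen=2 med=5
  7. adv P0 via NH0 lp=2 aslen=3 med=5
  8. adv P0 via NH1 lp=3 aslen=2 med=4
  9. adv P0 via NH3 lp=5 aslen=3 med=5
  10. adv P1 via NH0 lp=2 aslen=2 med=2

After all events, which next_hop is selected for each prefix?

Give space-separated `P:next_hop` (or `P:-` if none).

Answer: P0:NH3 P1:NH2

Derivation:
Op 1: best P0=NH3 P1=-
Op 2: best P0=NH3 P1=NH0
Op 3: best P0=NH3 P1=NH0
Op 4: best P0=NH3 P1=NH0
Op 5: best P0=NH3 P1=NH0
Op 6: best P0=NH3 P1=NH2
Op 7: best P0=NH3 P1=NH2
Op 8: best P0=NH1 P1=NH2
Op 9: best P0=NH3 P1=NH2
Op 10: best P0=NH3 P1=NH2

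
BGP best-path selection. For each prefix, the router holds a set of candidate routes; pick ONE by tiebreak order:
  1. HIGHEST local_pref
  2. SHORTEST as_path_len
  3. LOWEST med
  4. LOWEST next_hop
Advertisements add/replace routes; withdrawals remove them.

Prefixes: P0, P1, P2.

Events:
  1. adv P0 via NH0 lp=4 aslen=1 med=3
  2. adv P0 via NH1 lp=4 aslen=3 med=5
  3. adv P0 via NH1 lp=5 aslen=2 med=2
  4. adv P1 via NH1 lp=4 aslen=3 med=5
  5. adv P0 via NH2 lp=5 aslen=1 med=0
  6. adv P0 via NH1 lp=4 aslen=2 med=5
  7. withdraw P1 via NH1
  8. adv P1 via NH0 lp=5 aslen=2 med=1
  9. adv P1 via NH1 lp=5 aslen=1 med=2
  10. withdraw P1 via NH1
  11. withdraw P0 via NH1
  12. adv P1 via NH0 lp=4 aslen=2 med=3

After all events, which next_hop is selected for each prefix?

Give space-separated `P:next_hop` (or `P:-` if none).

Answer: P0:NH2 P1:NH0 P2:-

Derivation:
Op 1: best P0=NH0 P1=- P2=-
Op 2: best P0=NH0 P1=- P2=-
Op 3: best P0=NH1 P1=- P2=-
Op 4: best P0=NH1 P1=NH1 P2=-
Op 5: best P0=NH2 P1=NH1 P2=-
Op 6: best P0=NH2 P1=NH1 P2=-
Op 7: best P0=NH2 P1=- P2=-
Op 8: best P0=NH2 P1=NH0 P2=-
Op 9: best P0=NH2 P1=NH1 P2=-
Op 10: best P0=NH2 P1=NH0 P2=-
Op 11: best P0=NH2 P1=NH0 P2=-
Op 12: best P0=NH2 P1=NH0 P2=-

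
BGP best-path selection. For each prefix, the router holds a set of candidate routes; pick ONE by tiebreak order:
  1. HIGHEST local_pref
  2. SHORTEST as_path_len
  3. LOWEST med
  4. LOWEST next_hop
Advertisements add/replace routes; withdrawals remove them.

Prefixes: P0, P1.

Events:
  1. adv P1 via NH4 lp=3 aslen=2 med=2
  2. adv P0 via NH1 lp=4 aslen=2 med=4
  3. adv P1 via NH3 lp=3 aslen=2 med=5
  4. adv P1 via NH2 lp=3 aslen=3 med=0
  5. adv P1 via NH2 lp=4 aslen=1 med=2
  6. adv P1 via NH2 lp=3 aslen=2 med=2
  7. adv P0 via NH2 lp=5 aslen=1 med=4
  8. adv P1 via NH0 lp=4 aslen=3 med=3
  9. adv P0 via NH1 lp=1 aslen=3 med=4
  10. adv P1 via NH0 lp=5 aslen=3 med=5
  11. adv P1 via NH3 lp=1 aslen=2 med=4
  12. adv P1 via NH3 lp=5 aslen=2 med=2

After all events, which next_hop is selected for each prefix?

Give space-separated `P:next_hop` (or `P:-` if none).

Answer: P0:NH2 P1:NH3

Derivation:
Op 1: best P0=- P1=NH4
Op 2: best P0=NH1 P1=NH4
Op 3: best P0=NH1 P1=NH4
Op 4: best P0=NH1 P1=NH4
Op 5: best P0=NH1 P1=NH2
Op 6: best P0=NH1 P1=NH2
Op 7: best P0=NH2 P1=NH2
Op 8: best P0=NH2 P1=NH0
Op 9: best P0=NH2 P1=NH0
Op 10: best P0=NH2 P1=NH0
Op 11: best P0=NH2 P1=NH0
Op 12: best P0=NH2 P1=NH3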